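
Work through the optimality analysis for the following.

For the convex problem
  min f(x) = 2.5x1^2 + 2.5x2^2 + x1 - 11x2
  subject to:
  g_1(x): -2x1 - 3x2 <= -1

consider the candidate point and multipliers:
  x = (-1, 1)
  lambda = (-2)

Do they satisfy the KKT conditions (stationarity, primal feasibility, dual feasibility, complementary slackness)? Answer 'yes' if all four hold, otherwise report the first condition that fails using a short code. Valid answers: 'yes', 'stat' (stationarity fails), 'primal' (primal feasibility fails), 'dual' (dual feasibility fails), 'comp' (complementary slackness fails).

Gradient of f: grad f(x) = Q x + c = (-4, -6)
Constraint values g_i(x) = a_i^T x - b_i:
  g_1((-1, 1)) = 0
Stationarity residual: grad f(x) + sum_i lambda_i a_i = (0, 0)
  -> stationarity OK
Primal feasibility (all g_i <= 0): OK
Dual feasibility (all lambda_i >= 0): FAILS
Complementary slackness (lambda_i * g_i(x) = 0 for all i): OK

Verdict: the first failing condition is dual_feasibility -> dual.

dual


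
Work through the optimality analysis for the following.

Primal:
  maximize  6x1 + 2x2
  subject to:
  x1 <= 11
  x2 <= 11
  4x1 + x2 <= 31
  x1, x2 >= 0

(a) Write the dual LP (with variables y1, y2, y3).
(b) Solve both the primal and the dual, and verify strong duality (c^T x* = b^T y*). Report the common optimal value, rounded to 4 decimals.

The standard primal-dual pair for 'max c^T x s.t. A x <= b, x >= 0' is:
  Dual:  min b^T y  s.t.  A^T y >= c,  y >= 0.

So the dual LP is:
  minimize  11y1 + 11y2 + 31y3
  subject to:
    y1 + 4y3 >= 6
    y2 + y3 >= 2
    y1, y2, y3 >= 0

Solving the primal: x* = (5, 11).
  primal value c^T x* = 52.
Solving the dual: y* = (0, 0.5, 1.5).
  dual value b^T y* = 52.
Strong duality: c^T x* = b^T y*. Confirmed.

52


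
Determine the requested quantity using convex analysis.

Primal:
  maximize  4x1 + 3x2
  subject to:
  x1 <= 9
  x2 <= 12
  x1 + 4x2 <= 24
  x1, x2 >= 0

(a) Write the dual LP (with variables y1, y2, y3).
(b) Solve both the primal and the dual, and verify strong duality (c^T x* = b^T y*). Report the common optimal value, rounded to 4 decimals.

The standard primal-dual pair for 'max c^T x s.t. A x <= b, x >= 0' is:
  Dual:  min b^T y  s.t.  A^T y >= c,  y >= 0.

So the dual LP is:
  minimize  9y1 + 12y2 + 24y3
  subject to:
    y1 + y3 >= 4
    y2 + 4y3 >= 3
    y1, y2, y3 >= 0

Solving the primal: x* = (9, 3.75).
  primal value c^T x* = 47.25.
Solving the dual: y* = (3.25, 0, 0.75).
  dual value b^T y* = 47.25.
Strong duality: c^T x* = b^T y*. Confirmed.

47.25


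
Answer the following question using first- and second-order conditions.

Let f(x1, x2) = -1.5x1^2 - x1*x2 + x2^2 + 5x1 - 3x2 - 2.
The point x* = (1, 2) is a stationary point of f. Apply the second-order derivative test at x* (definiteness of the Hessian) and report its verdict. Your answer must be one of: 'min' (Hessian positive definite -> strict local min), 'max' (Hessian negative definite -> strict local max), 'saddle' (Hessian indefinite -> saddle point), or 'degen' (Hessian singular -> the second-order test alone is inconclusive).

Compute the Hessian H = grad^2 f:
  H = [[-3, -1], [-1, 2]]
Verify stationarity: grad f(x*) = H x* + g = (0, 0).
Eigenvalues of H: -3.1926, 2.1926.
Eigenvalues have mixed signs, so H is indefinite -> x* is a saddle point.

saddle


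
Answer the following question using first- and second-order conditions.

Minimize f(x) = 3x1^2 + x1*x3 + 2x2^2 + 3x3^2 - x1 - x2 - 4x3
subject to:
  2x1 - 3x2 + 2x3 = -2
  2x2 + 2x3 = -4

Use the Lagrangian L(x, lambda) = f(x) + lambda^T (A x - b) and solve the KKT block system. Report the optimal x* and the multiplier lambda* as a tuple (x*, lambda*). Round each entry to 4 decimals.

Form the Lagrangian:
  L(x, lambda) = (1/2) x^T Q x + c^T x + lambda^T (A x - b)
Stationarity (grad_x L = 0): Q x + c + A^T lambda = 0.
Primal feasibility: A x = b.

This gives the KKT block system:
  [ Q   A^T ] [ x     ]   [-c ]
  [ A    0  ] [ lambda ] = [ b ]

Solving the linear system:
  x*      = (-0.2647, -0.5059, -1.4941)
  lambda* = (2.0412, 4.5735)
  f(x*)   = 14.5618

x* = (-0.2647, -0.5059, -1.4941), lambda* = (2.0412, 4.5735)


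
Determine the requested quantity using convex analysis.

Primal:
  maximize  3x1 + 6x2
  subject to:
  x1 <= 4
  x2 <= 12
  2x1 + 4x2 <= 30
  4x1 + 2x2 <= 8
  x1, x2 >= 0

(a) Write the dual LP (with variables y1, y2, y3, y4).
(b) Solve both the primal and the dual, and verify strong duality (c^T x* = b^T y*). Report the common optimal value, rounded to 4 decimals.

The standard primal-dual pair for 'max c^T x s.t. A x <= b, x >= 0' is:
  Dual:  min b^T y  s.t.  A^T y >= c,  y >= 0.

So the dual LP is:
  minimize  4y1 + 12y2 + 30y3 + 8y4
  subject to:
    y1 + 2y3 + 4y4 >= 3
    y2 + 4y3 + 2y4 >= 6
    y1, y2, y3, y4 >= 0

Solving the primal: x* = (0, 4).
  primal value c^T x* = 24.
Solving the dual: y* = (0, 0, 0, 3).
  dual value b^T y* = 24.
Strong duality: c^T x* = b^T y*. Confirmed.

24


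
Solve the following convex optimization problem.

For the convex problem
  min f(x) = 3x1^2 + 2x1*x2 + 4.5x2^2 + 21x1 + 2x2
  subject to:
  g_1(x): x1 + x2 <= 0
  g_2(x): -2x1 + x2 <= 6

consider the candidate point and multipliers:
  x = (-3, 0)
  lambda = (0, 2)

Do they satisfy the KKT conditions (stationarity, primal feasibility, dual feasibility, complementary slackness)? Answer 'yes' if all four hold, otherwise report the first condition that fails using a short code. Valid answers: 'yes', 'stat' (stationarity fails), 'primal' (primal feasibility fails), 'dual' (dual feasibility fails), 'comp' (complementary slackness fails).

Gradient of f: grad f(x) = Q x + c = (3, -4)
Constraint values g_i(x) = a_i^T x - b_i:
  g_1((-3, 0)) = -3
  g_2((-3, 0)) = 0
Stationarity residual: grad f(x) + sum_i lambda_i a_i = (-1, -2)
  -> stationarity FAILS
Primal feasibility (all g_i <= 0): OK
Dual feasibility (all lambda_i >= 0): OK
Complementary slackness (lambda_i * g_i(x) = 0 for all i): OK

Verdict: the first failing condition is stationarity -> stat.

stat


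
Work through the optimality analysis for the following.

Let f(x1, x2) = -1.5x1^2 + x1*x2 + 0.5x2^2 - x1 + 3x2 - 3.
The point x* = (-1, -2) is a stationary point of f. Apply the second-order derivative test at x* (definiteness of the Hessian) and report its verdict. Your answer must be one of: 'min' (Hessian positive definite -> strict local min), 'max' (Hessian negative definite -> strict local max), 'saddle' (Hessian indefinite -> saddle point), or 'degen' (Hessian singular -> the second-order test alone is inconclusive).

Compute the Hessian H = grad^2 f:
  H = [[-3, 1], [1, 1]]
Verify stationarity: grad f(x*) = H x* + g = (0, 0).
Eigenvalues of H: -3.2361, 1.2361.
Eigenvalues have mixed signs, so H is indefinite -> x* is a saddle point.

saddle


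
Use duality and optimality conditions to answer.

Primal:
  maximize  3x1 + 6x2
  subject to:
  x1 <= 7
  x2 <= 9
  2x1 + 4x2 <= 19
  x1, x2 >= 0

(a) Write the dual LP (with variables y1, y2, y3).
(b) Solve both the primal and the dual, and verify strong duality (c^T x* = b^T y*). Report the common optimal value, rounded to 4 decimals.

The standard primal-dual pair for 'max c^T x s.t. A x <= b, x >= 0' is:
  Dual:  min b^T y  s.t.  A^T y >= c,  y >= 0.

So the dual LP is:
  minimize  7y1 + 9y2 + 19y3
  subject to:
    y1 + 2y3 >= 3
    y2 + 4y3 >= 6
    y1, y2, y3 >= 0

Solving the primal: x* = (0, 4.75).
  primal value c^T x* = 28.5.
Solving the dual: y* = (0, 0, 1.5).
  dual value b^T y* = 28.5.
Strong duality: c^T x* = b^T y*. Confirmed.

28.5


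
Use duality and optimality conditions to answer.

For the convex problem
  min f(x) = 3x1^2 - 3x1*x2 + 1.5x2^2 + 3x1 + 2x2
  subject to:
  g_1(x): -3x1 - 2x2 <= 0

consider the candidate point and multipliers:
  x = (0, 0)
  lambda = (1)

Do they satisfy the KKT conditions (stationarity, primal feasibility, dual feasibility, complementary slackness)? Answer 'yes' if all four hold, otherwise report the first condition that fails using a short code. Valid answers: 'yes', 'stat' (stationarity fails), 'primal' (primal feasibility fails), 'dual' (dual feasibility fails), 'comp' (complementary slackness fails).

Gradient of f: grad f(x) = Q x + c = (3, 2)
Constraint values g_i(x) = a_i^T x - b_i:
  g_1((0, 0)) = 0
Stationarity residual: grad f(x) + sum_i lambda_i a_i = (0, 0)
  -> stationarity OK
Primal feasibility (all g_i <= 0): OK
Dual feasibility (all lambda_i >= 0): OK
Complementary slackness (lambda_i * g_i(x) = 0 for all i): OK

Verdict: yes, KKT holds.

yes


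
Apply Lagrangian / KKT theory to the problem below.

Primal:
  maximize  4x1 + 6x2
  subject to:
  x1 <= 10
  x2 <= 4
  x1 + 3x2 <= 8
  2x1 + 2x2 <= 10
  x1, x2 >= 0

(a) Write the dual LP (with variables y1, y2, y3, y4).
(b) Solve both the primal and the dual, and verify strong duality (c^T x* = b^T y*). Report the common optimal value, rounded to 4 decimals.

The standard primal-dual pair for 'max c^T x s.t. A x <= b, x >= 0' is:
  Dual:  min b^T y  s.t.  A^T y >= c,  y >= 0.

So the dual LP is:
  minimize  10y1 + 4y2 + 8y3 + 10y4
  subject to:
    y1 + y3 + 2y4 >= 4
    y2 + 3y3 + 2y4 >= 6
    y1, y2, y3, y4 >= 0

Solving the primal: x* = (3.5, 1.5).
  primal value c^T x* = 23.
Solving the dual: y* = (0, 0, 1, 1.5).
  dual value b^T y* = 23.
Strong duality: c^T x* = b^T y*. Confirmed.

23


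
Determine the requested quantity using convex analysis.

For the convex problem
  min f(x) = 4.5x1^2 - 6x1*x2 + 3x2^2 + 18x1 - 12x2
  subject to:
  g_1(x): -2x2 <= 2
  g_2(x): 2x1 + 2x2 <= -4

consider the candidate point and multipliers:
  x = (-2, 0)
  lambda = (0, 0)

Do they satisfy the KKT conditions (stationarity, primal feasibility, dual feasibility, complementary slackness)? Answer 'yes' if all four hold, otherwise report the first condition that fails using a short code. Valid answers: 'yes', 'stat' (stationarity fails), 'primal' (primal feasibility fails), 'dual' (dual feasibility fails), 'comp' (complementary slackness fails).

Gradient of f: grad f(x) = Q x + c = (0, 0)
Constraint values g_i(x) = a_i^T x - b_i:
  g_1((-2, 0)) = -2
  g_2((-2, 0)) = 0
Stationarity residual: grad f(x) + sum_i lambda_i a_i = (0, 0)
  -> stationarity OK
Primal feasibility (all g_i <= 0): OK
Dual feasibility (all lambda_i >= 0): OK
Complementary slackness (lambda_i * g_i(x) = 0 for all i): OK

Verdict: yes, KKT holds.

yes


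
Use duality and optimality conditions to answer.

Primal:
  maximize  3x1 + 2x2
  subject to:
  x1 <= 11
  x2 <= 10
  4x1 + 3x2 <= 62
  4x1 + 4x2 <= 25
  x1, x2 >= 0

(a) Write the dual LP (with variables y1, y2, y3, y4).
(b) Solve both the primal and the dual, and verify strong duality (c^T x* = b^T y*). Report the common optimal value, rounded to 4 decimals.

The standard primal-dual pair for 'max c^T x s.t. A x <= b, x >= 0' is:
  Dual:  min b^T y  s.t.  A^T y >= c,  y >= 0.

So the dual LP is:
  minimize  11y1 + 10y2 + 62y3 + 25y4
  subject to:
    y1 + 4y3 + 4y4 >= 3
    y2 + 3y3 + 4y4 >= 2
    y1, y2, y3, y4 >= 0

Solving the primal: x* = (6.25, 0).
  primal value c^T x* = 18.75.
Solving the dual: y* = (0, 0, 0, 0.75).
  dual value b^T y* = 18.75.
Strong duality: c^T x* = b^T y*. Confirmed.

18.75


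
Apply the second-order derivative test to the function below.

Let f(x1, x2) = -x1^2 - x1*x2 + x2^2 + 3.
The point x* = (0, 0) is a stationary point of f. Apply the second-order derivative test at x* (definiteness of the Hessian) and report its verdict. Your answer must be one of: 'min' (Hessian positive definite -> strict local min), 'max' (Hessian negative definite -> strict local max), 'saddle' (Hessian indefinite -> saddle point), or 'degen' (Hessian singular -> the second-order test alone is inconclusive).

Compute the Hessian H = grad^2 f:
  H = [[-2, -1], [-1, 2]]
Verify stationarity: grad f(x*) = H x* + g = (0, 0).
Eigenvalues of H: -2.2361, 2.2361.
Eigenvalues have mixed signs, so H is indefinite -> x* is a saddle point.

saddle


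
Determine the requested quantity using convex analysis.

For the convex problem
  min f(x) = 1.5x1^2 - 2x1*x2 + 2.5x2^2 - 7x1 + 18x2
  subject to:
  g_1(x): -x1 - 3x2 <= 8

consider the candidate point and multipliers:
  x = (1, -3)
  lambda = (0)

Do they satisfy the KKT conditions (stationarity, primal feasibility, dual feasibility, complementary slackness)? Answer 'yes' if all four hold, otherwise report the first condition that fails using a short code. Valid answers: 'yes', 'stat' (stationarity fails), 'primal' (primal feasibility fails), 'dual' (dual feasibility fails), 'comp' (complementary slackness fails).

Gradient of f: grad f(x) = Q x + c = (2, 1)
Constraint values g_i(x) = a_i^T x - b_i:
  g_1((1, -3)) = 0
Stationarity residual: grad f(x) + sum_i lambda_i a_i = (2, 1)
  -> stationarity FAILS
Primal feasibility (all g_i <= 0): OK
Dual feasibility (all lambda_i >= 0): OK
Complementary slackness (lambda_i * g_i(x) = 0 for all i): OK

Verdict: the first failing condition is stationarity -> stat.

stat


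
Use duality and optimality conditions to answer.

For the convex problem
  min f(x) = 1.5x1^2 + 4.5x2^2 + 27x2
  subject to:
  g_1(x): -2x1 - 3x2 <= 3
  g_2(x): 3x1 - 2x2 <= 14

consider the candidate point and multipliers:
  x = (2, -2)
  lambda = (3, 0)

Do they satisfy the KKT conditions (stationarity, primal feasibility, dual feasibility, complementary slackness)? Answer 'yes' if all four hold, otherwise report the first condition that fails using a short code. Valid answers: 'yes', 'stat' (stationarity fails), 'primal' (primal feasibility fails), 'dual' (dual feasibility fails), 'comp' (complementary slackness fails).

Gradient of f: grad f(x) = Q x + c = (6, 9)
Constraint values g_i(x) = a_i^T x - b_i:
  g_1((2, -2)) = -1
  g_2((2, -2)) = -4
Stationarity residual: grad f(x) + sum_i lambda_i a_i = (0, 0)
  -> stationarity OK
Primal feasibility (all g_i <= 0): OK
Dual feasibility (all lambda_i >= 0): OK
Complementary slackness (lambda_i * g_i(x) = 0 for all i): FAILS

Verdict: the first failing condition is complementary_slackness -> comp.

comp


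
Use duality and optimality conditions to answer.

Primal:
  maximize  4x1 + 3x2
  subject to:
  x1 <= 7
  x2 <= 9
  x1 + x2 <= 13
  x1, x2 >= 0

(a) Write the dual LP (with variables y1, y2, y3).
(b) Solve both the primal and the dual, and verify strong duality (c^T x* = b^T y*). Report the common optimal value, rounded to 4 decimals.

The standard primal-dual pair for 'max c^T x s.t. A x <= b, x >= 0' is:
  Dual:  min b^T y  s.t.  A^T y >= c,  y >= 0.

So the dual LP is:
  minimize  7y1 + 9y2 + 13y3
  subject to:
    y1 + y3 >= 4
    y2 + y3 >= 3
    y1, y2, y3 >= 0

Solving the primal: x* = (7, 6).
  primal value c^T x* = 46.
Solving the dual: y* = (1, 0, 3).
  dual value b^T y* = 46.
Strong duality: c^T x* = b^T y*. Confirmed.

46


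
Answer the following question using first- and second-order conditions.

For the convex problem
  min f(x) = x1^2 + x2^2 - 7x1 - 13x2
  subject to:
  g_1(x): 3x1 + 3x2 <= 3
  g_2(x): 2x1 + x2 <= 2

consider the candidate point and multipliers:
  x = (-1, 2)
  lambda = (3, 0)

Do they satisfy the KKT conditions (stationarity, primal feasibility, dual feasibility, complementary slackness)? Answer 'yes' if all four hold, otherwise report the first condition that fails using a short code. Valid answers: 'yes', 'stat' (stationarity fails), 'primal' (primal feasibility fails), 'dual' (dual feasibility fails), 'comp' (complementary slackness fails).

Gradient of f: grad f(x) = Q x + c = (-9, -9)
Constraint values g_i(x) = a_i^T x - b_i:
  g_1((-1, 2)) = 0
  g_2((-1, 2)) = -2
Stationarity residual: grad f(x) + sum_i lambda_i a_i = (0, 0)
  -> stationarity OK
Primal feasibility (all g_i <= 0): OK
Dual feasibility (all lambda_i >= 0): OK
Complementary slackness (lambda_i * g_i(x) = 0 for all i): OK

Verdict: yes, KKT holds.

yes


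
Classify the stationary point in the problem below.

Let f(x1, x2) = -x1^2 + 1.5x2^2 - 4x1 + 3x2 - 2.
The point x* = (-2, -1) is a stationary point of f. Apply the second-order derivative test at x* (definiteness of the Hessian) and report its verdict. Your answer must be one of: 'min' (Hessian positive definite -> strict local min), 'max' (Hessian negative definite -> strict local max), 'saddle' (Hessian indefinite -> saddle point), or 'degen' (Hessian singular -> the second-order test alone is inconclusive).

Compute the Hessian H = grad^2 f:
  H = [[-2, 0], [0, 3]]
Verify stationarity: grad f(x*) = H x* + g = (0, 0).
Eigenvalues of H: -2, 3.
Eigenvalues have mixed signs, so H is indefinite -> x* is a saddle point.

saddle


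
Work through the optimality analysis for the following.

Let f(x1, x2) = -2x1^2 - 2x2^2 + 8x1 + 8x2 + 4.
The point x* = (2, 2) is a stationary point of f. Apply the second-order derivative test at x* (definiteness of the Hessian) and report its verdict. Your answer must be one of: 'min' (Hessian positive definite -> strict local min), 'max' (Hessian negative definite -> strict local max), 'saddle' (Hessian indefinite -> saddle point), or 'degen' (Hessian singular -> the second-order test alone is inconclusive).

Compute the Hessian H = grad^2 f:
  H = [[-4, 0], [0, -4]]
Verify stationarity: grad f(x*) = H x* + g = (0, 0).
Eigenvalues of H: -4, -4.
Both eigenvalues < 0, so H is negative definite -> x* is a strict local max.

max


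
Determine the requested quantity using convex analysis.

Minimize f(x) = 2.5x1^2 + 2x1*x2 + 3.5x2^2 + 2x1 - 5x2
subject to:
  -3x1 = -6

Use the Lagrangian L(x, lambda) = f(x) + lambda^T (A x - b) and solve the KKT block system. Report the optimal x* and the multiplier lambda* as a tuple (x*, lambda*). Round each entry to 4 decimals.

Form the Lagrangian:
  L(x, lambda) = (1/2) x^T Q x + c^T x + lambda^T (A x - b)
Stationarity (grad_x L = 0): Q x + c + A^T lambda = 0.
Primal feasibility: A x = b.

This gives the KKT block system:
  [ Q   A^T ] [ x     ]   [-c ]
  [ A    0  ] [ lambda ] = [ b ]

Solving the linear system:
  x*      = (2, 0.1429)
  lambda* = (4.0952)
  f(x*)   = 13.9286

x* = (2, 0.1429), lambda* = (4.0952)


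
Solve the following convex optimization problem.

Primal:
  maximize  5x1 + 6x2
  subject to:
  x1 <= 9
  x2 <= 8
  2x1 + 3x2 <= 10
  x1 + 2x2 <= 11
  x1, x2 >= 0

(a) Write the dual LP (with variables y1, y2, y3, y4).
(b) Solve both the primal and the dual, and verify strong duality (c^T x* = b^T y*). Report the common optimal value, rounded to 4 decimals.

The standard primal-dual pair for 'max c^T x s.t. A x <= b, x >= 0' is:
  Dual:  min b^T y  s.t.  A^T y >= c,  y >= 0.

So the dual LP is:
  minimize  9y1 + 8y2 + 10y3 + 11y4
  subject to:
    y1 + 2y3 + y4 >= 5
    y2 + 3y3 + 2y4 >= 6
    y1, y2, y3, y4 >= 0

Solving the primal: x* = (5, 0).
  primal value c^T x* = 25.
Solving the dual: y* = (0, 0, 2.5, 0).
  dual value b^T y* = 25.
Strong duality: c^T x* = b^T y*. Confirmed.

25


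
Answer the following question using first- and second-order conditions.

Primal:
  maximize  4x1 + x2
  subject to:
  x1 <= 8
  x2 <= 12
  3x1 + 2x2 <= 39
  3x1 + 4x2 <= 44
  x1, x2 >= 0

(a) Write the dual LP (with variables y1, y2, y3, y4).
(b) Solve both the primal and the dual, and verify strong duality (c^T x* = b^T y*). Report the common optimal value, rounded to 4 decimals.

The standard primal-dual pair for 'max c^T x s.t. A x <= b, x >= 0' is:
  Dual:  min b^T y  s.t.  A^T y >= c,  y >= 0.

So the dual LP is:
  minimize  8y1 + 12y2 + 39y3 + 44y4
  subject to:
    y1 + 3y3 + 3y4 >= 4
    y2 + 2y3 + 4y4 >= 1
    y1, y2, y3, y4 >= 0

Solving the primal: x* = (8, 5).
  primal value c^T x* = 37.
Solving the dual: y* = (3.25, 0, 0, 0.25).
  dual value b^T y* = 37.
Strong duality: c^T x* = b^T y*. Confirmed.

37


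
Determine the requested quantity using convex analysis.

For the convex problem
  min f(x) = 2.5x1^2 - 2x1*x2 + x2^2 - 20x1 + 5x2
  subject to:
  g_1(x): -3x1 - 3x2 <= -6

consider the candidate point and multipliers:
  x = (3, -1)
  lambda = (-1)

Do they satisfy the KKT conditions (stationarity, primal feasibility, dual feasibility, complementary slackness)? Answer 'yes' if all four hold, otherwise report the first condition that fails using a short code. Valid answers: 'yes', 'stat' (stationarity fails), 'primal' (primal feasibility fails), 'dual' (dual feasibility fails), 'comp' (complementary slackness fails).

Gradient of f: grad f(x) = Q x + c = (-3, -3)
Constraint values g_i(x) = a_i^T x - b_i:
  g_1((3, -1)) = 0
Stationarity residual: grad f(x) + sum_i lambda_i a_i = (0, 0)
  -> stationarity OK
Primal feasibility (all g_i <= 0): OK
Dual feasibility (all lambda_i >= 0): FAILS
Complementary slackness (lambda_i * g_i(x) = 0 for all i): OK

Verdict: the first failing condition is dual_feasibility -> dual.

dual


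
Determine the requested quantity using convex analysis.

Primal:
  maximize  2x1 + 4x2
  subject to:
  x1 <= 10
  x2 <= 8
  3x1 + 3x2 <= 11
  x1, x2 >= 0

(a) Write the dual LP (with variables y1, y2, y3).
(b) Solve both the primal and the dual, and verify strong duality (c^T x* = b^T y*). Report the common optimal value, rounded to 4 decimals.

The standard primal-dual pair for 'max c^T x s.t. A x <= b, x >= 0' is:
  Dual:  min b^T y  s.t.  A^T y >= c,  y >= 0.

So the dual LP is:
  minimize  10y1 + 8y2 + 11y3
  subject to:
    y1 + 3y3 >= 2
    y2 + 3y3 >= 4
    y1, y2, y3 >= 0

Solving the primal: x* = (0, 3.6667).
  primal value c^T x* = 14.6667.
Solving the dual: y* = (0, 0, 1.3333).
  dual value b^T y* = 14.6667.
Strong duality: c^T x* = b^T y*. Confirmed.

14.6667


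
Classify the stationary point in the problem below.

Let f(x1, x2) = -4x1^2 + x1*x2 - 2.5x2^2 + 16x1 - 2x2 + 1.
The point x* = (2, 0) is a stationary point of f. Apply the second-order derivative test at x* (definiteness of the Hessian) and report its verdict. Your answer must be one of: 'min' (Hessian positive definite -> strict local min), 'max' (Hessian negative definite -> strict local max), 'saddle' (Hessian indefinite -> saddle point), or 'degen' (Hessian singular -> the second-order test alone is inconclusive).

Compute the Hessian H = grad^2 f:
  H = [[-8, 1], [1, -5]]
Verify stationarity: grad f(x*) = H x* + g = (0, 0).
Eigenvalues of H: -8.3028, -4.6972.
Both eigenvalues < 0, so H is negative definite -> x* is a strict local max.

max


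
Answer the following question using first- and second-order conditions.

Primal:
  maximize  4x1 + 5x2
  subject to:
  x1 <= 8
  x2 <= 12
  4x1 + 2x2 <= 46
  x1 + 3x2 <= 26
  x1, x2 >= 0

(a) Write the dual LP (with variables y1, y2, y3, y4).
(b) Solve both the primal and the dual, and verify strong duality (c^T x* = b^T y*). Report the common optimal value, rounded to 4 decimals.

The standard primal-dual pair for 'max c^T x s.t. A x <= b, x >= 0' is:
  Dual:  min b^T y  s.t.  A^T y >= c,  y >= 0.

So the dual LP is:
  minimize  8y1 + 12y2 + 46y3 + 26y4
  subject to:
    y1 + 4y3 + y4 >= 4
    y2 + 2y3 + 3y4 >= 5
    y1, y2, y3, y4 >= 0

Solving the primal: x* = (8, 6).
  primal value c^T x* = 62.
Solving the dual: y* = (2.3333, 0, 0, 1.6667).
  dual value b^T y* = 62.
Strong duality: c^T x* = b^T y*. Confirmed.

62


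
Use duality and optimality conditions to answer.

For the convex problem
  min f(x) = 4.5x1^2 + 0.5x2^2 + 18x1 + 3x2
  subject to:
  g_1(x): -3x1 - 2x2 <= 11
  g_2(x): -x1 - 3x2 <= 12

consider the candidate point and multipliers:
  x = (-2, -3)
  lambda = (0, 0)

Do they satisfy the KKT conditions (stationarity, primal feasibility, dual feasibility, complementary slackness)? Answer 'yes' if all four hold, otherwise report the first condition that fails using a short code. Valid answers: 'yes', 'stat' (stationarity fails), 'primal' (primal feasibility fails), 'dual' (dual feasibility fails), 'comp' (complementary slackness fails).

Gradient of f: grad f(x) = Q x + c = (0, 0)
Constraint values g_i(x) = a_i^T x - b_i:
  g_1((-2, -3)) = 1
  g_2((-2, -3)) = -1
Stationarity residual: grad f(x) + sum_i lambda_i a_i = (0, 0)
  -> stationarity OK
Primal feasibility (all g_i <= 0): FAILS
Dual feasibility (all lambda_i >= 0): OK
Complementary slackness (lambda_i * g_i(x) = 0 for all i): OK

Verdict: the first failing condition is primal_feasibility -> primal.

primal


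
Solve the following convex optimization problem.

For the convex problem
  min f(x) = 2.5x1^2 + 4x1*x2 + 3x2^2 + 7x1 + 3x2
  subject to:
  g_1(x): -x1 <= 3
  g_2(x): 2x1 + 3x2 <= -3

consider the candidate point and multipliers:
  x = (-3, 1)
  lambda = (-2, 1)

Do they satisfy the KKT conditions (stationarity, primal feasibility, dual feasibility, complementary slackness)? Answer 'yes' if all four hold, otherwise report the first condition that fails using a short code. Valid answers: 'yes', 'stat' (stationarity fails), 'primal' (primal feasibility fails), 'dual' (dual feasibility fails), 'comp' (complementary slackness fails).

Gradient of f: grad f(x) = Q x + c = (-4, -3)
Constraint values g_i(x) = a_i^T x - b_i:
  g_1((-3, 1)) = 0
  g_2((-3, 1)) = 0
Stationarity residual: grad f(x) + sum_i lambda_i a_i = (0, 0)
  -> stationarity OK
Primal feasibility (all g_i <= 0): OK
Dual feasibility (all lambda_i >= 0): FAILS
Complementary slackness (lambda_i * g_i(x) = 0 for all i): OK

Verdict: the first failing condition is dual_feasibility -> dual.

dual


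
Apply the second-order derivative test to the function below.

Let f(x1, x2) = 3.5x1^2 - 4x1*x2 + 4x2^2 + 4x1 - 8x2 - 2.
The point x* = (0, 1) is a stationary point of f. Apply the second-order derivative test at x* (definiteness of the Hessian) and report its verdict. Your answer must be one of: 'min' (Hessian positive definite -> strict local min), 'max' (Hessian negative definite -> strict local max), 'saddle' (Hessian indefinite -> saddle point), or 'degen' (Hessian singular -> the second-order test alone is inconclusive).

Compute the Hessian H = grad^2 f:
  H = [[7, -4], [-4, 8]]
Verify stationarity: grad f(x*) = H x* + g = (0, 0).
Eigenvalues of H: 3.4689, 11.5311.
Both eigenvalues > 0, so H is positive definite -> x* is a strict local min.

min


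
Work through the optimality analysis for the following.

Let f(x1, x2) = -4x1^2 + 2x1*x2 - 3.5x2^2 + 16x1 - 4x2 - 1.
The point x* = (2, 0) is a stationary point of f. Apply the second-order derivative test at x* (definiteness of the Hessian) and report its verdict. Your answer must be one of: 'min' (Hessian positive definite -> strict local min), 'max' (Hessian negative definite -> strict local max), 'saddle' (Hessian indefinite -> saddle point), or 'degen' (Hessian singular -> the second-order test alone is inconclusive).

Compute the Hessian H = grad^2 f:
  H = [[-8, 2], [2, -7]]
Verify stationarity: grad f(x*) = H x* + g = (0, 0).
Eigenvalues of H: -9.5616, -5.4384.
Both eigenvalues < 0, so H is negative definite -> x* is a strict local max.

max


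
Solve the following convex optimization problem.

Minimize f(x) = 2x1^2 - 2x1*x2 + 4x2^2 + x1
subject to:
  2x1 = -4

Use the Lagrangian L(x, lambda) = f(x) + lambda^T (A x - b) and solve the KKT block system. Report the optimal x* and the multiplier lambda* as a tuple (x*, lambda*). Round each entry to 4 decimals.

Form the Lagrangian:
  L(x, lambda) = (1/2) x^T Q x + c^T x + lambda^T (A x - b)
Stationarity (grad_x L = 0): Q x + c + A^T lambda = 0.
Primal feasibility: A x = b.

This gives the KKT block system:
  [ Q   A^T ] [ x     ]   [-c ]
  [ A    0  ] [ lambda ] = [ b ]

Solving the linear system:
  x*      = (-2, -0.5)
  lambda* = (3)
  f(x*)   = 5

x* = (-2, -0.5), lambda* = (3)


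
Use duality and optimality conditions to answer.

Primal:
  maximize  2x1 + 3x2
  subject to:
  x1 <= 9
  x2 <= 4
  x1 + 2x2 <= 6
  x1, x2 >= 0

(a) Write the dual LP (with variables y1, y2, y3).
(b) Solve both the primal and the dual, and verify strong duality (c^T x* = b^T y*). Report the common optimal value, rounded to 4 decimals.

The standard primal-dual pair for 'max c^T x s.t. A x <= b, x >= 0' is:
  Dual:  min b^T y  s.t.  A^T y >= c,  y >= 0.

So the dual LP is:
  minimize  9y1 + 4y2 + 6y3
  subject to:
    y1 + y3 >= 2
    y2 + 2y3 >= 3
    y1, y2, y3 >= 0

Solving the primal: x* = (6, 0).
  primal value c^T x* = 12.
Solving the dual: y* = (0, 0, 2).
  dual value b^T y* = 12.
Strong duality: c^T x* = b^T y*. Confirmed.

12


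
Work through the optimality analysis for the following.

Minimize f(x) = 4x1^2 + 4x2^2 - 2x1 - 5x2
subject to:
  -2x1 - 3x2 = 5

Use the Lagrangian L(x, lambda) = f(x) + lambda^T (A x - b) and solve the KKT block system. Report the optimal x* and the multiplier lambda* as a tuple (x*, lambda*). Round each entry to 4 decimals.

Form the Lagrangian:
  L(x, lambda) = (1/2) x^T Q x + c^T x + lambda^T (A x - b)
Stationarity (grad_x L = 0): Q x + c + A^T lambda = 0.
Primal feasibility: A x = b.

This gives the KKT block system:
  [ Q   A^T ] [ x     ]   [-c ]
  [ A    0  ] [ lambda ] = [ b ]

Solving the linear system:
  x*      = (-0.8846, -1.0769)
  lambda* = (-4.5385)
  f(x*)   = 14.9231

x* = (-0.8846, -1.0769), lambda* = (-4.5385)


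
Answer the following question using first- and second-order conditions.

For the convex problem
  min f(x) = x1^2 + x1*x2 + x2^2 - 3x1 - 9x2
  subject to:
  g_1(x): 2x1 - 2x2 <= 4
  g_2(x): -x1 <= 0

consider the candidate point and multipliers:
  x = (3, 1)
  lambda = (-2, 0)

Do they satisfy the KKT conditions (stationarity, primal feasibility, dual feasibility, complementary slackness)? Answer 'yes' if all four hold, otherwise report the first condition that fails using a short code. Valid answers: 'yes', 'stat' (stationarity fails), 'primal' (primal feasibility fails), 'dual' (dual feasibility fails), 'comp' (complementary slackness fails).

Gradient of f: grad f(x) = Q x + c = (4, -4)
Constraint values g_i(x) = a_i^T x - b_i:
  g_1((3, 1)) = 0
  g_2((3, 1)) = -3
Stationarity residual: grad f(x) + sum_i lambda_i a_i = (0, 0)
  -> stationarity OK
Primal feasibility (all g_i <= 0): OK
Dual feasibility (all lambda_i >= 0): FAILS
Complementary slackness (lambda_i * g_i(x) = 0 for all i): OK

Verdict: the first failing condition is dual_feasibility -> dual.

dual


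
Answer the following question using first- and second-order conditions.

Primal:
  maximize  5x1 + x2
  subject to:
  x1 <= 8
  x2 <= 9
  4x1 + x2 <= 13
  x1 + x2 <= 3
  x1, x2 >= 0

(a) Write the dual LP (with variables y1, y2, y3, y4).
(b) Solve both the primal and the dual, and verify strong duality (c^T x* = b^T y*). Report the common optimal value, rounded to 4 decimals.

The standard primal-dual pair for 'max c^T x s.t. A x <= b, x >= 0' is:
  Dual:  min b^T y  s.t.  A^T y >= c,  y >= 0.

So the dual LP is:
  minimize  8y1 + 9y2 + 13y3 + 3y4
  subject to:
    y1 + 4y3 + y4 >= 5
    y2 + y3 + y4 >= 1
    y1, y2, y3, y4 >= 0

Solving the primal: x* = (3, 0).
  primal value c^T x* = 15.
Solving the dual: y* = (0, 0, 0, 5).
  dual value b^T y* = 15.
Strong duality: c^T x* = b^T y*. Confirmed.

15


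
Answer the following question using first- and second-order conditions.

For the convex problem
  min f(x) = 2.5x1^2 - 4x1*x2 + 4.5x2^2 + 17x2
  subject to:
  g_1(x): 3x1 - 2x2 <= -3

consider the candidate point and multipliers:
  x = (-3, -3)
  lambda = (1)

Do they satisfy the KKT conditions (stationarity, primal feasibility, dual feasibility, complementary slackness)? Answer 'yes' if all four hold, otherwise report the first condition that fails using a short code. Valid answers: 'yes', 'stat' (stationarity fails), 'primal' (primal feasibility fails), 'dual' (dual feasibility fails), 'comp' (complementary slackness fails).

Gradient of f: grad f(x) = Q x + c = (-3, 2)
Constraint values g_i(x) = a_i^T x - b_i:
  g_1((-3, -3)) = 0
Stationarity residual: grad f(x) + sum_i lambda_i a_i = (0, 0)
  -> stationarity OK
Primal feasibility (all g_i <= 0): OK
Dual feasibility (all lambda_i >= 0): OK
Complementary slackness (lambda_i * g_i(x) = 0 for all i): OK

Verdict: yes, KKT holds.

yes


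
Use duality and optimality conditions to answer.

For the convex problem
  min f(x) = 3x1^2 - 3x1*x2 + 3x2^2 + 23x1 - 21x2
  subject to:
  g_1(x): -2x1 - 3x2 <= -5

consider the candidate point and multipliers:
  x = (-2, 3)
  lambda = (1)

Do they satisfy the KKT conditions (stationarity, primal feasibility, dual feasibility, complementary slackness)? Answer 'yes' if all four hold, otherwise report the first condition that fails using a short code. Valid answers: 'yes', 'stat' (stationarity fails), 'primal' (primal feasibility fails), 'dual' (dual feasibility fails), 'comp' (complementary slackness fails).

Gradient of f: grad f(x) = Q x + c = (2, 3)
Constraint values g_i(x) = a_i^T x - b_i:
  g_1((-2, 3)) = 0
Stationarity residual: grad f(x) + sum_i lambda_i a_i = (0, 0)
  -> stationarity OK
Primal feasibility (all g_i <= 0): OK
Dual feasibility (all lambda_i >= 0): OK
Complementary slackness (lambda_i * g_i(x) = 0 for all i): OK

Verdict: yes, KKT holds.

yes


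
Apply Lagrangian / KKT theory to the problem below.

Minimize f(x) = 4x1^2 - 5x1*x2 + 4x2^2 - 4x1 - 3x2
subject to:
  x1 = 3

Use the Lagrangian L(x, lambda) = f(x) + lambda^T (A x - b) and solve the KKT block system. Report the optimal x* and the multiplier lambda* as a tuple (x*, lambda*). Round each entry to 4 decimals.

Form the Lagrangian:
  L(x, lambda) = (1/2) x^T Q x + c^T x + lambda^T (A x - b)
Stationarity (grad_x L = 0): Q x + c + A^T lambda = 0.
Primal feasibility: A x = b.

This gives the KKT block system:
  [ Q   A^T ] [ x     ]   [-c ]
  [ A    0  ] [ lambda ] = [ b ]

Solving the linear system:
  x*      = (3, 2.25)
  lambda* = (-8.75)
  f(x*)   = 3.75

x* = (3, 2.25), lambda* = (-8.75)


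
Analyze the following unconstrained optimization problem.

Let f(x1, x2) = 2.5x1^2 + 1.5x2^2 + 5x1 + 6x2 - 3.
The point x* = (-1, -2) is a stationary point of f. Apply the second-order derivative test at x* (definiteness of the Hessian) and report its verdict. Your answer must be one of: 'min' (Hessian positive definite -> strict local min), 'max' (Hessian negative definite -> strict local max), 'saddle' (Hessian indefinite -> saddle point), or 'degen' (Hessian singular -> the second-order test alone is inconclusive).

Compute the Hessian H = grad^2 f:
  H = [[5, 0], [0, 3]]
Verify stationarity: grad f(x*) = H x* + g = (0, 0).
Eigenvalues of H: 3, 5.
Both eigenvalues > 0, so H is positive definite -> x* is a strict local min.

min


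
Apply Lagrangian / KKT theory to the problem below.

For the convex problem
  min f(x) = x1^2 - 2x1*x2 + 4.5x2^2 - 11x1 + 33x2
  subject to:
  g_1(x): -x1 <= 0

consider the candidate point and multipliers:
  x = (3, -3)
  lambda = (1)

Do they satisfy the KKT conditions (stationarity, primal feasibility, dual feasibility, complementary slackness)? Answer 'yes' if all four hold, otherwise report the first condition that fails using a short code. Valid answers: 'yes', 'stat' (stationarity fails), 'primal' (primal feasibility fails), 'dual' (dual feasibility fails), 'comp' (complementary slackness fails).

Gradient of f: grad f(x) = Q x + c = (1, 0)
Constraint values g_i(x) = a_i^T x - b_i:
  g_1((3, -3)) = -3
Stationarity residual: grad f(x) + sum_i lambda_i a_i = (0, 0)
  -> stationarity OK
Primal feasibility (all g_i <= 0): OK
Dual feasibility (all lambda_i >= 0): OK
Complementary slackness (lambda_i * g_i(x) = 0 for all i): FAILS

Verdict: the first failing condition is complementary_slackness -> comp.

comp


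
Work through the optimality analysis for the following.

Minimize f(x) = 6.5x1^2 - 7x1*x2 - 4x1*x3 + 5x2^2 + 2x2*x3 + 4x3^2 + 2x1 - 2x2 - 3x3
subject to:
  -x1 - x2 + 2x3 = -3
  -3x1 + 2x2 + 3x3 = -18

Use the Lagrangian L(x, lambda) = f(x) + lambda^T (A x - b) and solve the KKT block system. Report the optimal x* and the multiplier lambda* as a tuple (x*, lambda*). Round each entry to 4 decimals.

Form the Lagrangian:
  L(x, lambda) = (1/2) x^T Q x + c^T x + lambda^T (A x - b)
Stationarity (grad_x L = 0): Q x + c + A^T lambda = 0.
Primal feasibility: A x = b.

This gives the KKT block system:
  [ Q   A^T ] [ x     ]   [-c ]
  [ A    0  ] [ lambda ] = [ b ]

Solving the linear system:
  x*      = (0.5763, -3.6102, -3.0169)
  lambda* = (-10.1695, 19)
  f(x*)   = 164.4576

x* = (0.5763, -3.6102, -3.0169), lambda* = (-10.1695, 19)


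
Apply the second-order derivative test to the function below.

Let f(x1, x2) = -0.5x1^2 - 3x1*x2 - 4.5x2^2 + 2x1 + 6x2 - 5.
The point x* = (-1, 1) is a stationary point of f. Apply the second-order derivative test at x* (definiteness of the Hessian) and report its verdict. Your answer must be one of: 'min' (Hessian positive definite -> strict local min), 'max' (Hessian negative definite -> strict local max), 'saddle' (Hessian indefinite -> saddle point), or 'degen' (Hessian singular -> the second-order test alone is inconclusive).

Compute the Hessian H = grad^2 f:
  H = [[-1, -3], [-3, -9]]
Verify stationarity: grad f(x*) = H x* + g = (0, 0).
Eigenvalues of H: -10, 0.
H has a zero eigenvalue (singular; negative semidefinite but not definite), so H is neither positive definite, negative definite, nor indefinite. The second-order test alone is inconclusive -> degen.
(Indeed, f is constant along the null direction of H through x*, so x* is not a strict local extremum.)

degen


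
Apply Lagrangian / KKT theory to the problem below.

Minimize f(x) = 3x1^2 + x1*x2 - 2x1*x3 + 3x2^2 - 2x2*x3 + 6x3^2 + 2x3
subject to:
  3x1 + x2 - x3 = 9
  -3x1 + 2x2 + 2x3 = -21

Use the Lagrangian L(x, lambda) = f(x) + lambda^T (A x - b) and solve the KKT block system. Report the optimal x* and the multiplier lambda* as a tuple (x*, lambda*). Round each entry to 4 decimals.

Form the Lagrangian:
  L(x, lambda) = (1/2) x^T Q x + c^T x + lambda^T (A x - b)
Stationarity (grad_x L = 0): Q x + c + A^T lambda = 0.
Primal feasibility: A x = b.

This gives the KKT block system:
  [ Q   A^T ] [ x     ]   [-c ]
  [ A    0  ] [ lambda ] = [ b ]

Solving the linear system:
  x*      = (3.7345, -3.5508, -1.3475)
  lambda* = (0.1695, 7.3531)
  f(x*)   = 75.0975

x* = (3.7345, -3.5508, -1.3475), lambda* = (0.1695, 7.3531)


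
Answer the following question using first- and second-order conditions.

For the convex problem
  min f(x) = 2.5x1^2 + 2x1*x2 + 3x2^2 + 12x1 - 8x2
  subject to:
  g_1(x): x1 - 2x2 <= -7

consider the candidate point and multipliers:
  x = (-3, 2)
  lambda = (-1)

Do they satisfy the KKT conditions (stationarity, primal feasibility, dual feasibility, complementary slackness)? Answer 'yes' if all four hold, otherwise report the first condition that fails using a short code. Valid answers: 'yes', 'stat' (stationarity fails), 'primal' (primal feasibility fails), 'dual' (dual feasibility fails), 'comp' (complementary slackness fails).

Gradient of f: grad f(x) = Q x + c = (1, -2)
Constraint values g_i(x) = a_i^T x - b_i:
  g_1((-3, 2)) = 0
Stationarity residual: grad f(x) + sum_i lambda_i a_i = (0, 0)
  -> stationarity OK
Primal feasibility (all g_i <= 0): OK
Dual feasibility (all lambda_i >= 0): FAILS
Complementary slackness (lambda_i * g_i(x) = 0 for all i): OK

Verdict: the first failing condition is dual_feasibility -> dual.

dual


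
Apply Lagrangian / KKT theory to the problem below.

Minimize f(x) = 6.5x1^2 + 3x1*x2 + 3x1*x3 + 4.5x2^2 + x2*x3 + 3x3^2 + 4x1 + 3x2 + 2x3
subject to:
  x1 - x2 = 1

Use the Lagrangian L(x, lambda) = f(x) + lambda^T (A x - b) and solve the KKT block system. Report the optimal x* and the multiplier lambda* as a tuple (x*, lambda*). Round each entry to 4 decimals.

Form the Lagrangian:
  L(x, lambda) = (1/2) x^T Q x + c^T x + lambda^T (A x - b)
Stationarity (grad_x L = 0): Q x + c + A^T lambda = 0.
Primal feasibility: A x = b.

This gives the KKT block system:
  [ Q   A^T ] [ x     ]   [-c ]
  [ A    0  ] [ lambda ] = [ b ]

Solving the linear system:
  x*      = (0.2237, -0.7763, -0.3158)
  lambda* = (-3.6316)
  f(x*)   = 0.7829

x* = (0.2237, -0.7763, -0.3158), lambda* = (-3.6316)


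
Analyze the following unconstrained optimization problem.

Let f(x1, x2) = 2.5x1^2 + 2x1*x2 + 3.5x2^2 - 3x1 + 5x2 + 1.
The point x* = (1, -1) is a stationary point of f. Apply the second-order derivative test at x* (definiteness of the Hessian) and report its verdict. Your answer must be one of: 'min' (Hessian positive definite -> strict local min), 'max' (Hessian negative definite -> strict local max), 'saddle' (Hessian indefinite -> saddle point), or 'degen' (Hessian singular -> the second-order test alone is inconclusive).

Compute the Hessian H = grad^2 f:
  H = [[5, 2], [2, 7]]
Verify stationarity: grad f(x*) = H x* + g = (0, 0).
Eigenvalues of H: 3.7639, 8.2361.
Both eigenvalues > 0, so H is positive definite -> x* is a strict local min.

min
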